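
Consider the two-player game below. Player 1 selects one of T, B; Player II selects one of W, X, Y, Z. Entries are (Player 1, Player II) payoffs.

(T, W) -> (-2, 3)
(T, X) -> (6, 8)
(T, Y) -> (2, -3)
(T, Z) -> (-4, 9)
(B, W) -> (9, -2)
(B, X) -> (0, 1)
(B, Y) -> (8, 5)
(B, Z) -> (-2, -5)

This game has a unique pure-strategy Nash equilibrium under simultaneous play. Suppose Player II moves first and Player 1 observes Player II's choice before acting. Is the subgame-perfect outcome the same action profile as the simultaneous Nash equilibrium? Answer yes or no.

no

Work backward from Player 1's decision.
- W: BR = B, leader payoff -2.
- X: BR = T, leader payoff 8.
- Y: BR = B, leader payoff 5.
- Z: BR = B, leader payoff -5.
Among -2, 8, 5, -5, the best is 8 at X. Subgame-perfect outcome: (T, X) with payoffs (6, 8).
For the simultaneous game, intersect best replies.
Player 1's best replies: W→B; X→T; Y→B; Z→B.
Player II's best replies: T→Z; B→Y.
Only (B, Y) has each player best-responding; Nash payoffs (8, 5).
Sequential outcome (T, X) differs from the Nash profile (B, Y).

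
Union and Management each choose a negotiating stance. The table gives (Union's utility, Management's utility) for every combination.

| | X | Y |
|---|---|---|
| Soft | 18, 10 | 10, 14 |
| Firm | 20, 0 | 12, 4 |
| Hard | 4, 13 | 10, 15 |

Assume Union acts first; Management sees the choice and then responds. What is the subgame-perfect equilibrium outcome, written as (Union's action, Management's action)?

Work backward from Management's decision.
- Soft: Management compares 10, 14 and picks Y; Union would get 10.
- Firm: Management compares 0, 4 and picks Y; Union would get 12.
- Hard: Management compares 13, 15 and picks Y; Union would get 10.
Union's induced payoffs are 10, 12, 10, so Union commits to Firm. Subgame-perfect outcome: (Firm, Y) with payoffs (12, 4).

(Firm, Y)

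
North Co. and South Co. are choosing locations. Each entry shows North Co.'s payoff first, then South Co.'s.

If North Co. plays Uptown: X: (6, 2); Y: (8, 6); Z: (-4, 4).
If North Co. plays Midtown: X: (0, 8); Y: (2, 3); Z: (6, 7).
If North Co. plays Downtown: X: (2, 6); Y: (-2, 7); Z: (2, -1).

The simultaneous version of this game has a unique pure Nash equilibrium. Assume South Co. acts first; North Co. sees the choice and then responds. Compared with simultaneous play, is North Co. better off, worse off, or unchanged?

Work backward from North Co.'s decision.
- X: BR = Uptown, leader payoff 2.
- Y: BR = Uptown, leader payoff 6.
- Z: BR = Midtown, leader payoff 7.
Maximizing over 2, 6, 7, South Co. chooses Z. Subgame-perfect outcome: (Midtown, Z) with payoffs (6, 7).
For the simultaneous game, intersect best replies.
North Co.'s best replies: X→Uptown; Y→Uptown; Z→Midtown.
South Co.'s best replies: Uptown→Y; Midtown→X; Downtown→Y.
The unique mutual best reply is (Uptown, Y), giving (8, 6).
North Co. earns 6 sequentially versus 8 at the Nash outcome: worse off.

worse off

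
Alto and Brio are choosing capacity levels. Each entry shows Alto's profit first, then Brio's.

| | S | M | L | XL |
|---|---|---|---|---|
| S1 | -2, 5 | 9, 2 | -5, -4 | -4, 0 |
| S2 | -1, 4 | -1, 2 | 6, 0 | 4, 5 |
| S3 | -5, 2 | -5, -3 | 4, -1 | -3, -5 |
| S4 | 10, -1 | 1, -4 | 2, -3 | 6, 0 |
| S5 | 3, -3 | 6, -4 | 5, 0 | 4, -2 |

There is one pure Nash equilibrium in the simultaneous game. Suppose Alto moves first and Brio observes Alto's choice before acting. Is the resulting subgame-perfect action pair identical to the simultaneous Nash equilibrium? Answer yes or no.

yes

Solve by backward induction (Alto leads).
- S1: BR = S, leader payoff -2.
- S2: BR = XL, leader payoff 4.
- S3: BR = S, leader payoff -5.
- S4: BR = XL, leader payoff 6.
- S5: BR = L, leader payoff 5.
Among -2, 4, -5, 6, 5, the best is 6 at S4. Subgame-perfect outcome: (S4, XL) with payoffs (6, 0).
Under simultaneous play:
Alto's best replies: S→S4; M→S1; L→S2; XL→S4.
Brio's best replies: S1→S; S2→XL; S3→S; S4→XL; S5→L.
Only (S4, XL) has each player best-responding; Nash payoffs (6, 0).
Sequential outcome (S4, XL) coincides with the Nash profile (S4, XL).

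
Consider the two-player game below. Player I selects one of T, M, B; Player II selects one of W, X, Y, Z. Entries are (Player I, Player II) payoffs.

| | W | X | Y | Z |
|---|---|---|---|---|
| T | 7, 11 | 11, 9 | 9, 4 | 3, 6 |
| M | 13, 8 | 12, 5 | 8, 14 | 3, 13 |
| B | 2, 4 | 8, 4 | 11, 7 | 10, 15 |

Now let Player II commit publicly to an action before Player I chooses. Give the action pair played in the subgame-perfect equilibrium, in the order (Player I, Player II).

(B, Z)

Backward induction with Player II moving first.
- W → Player I plays M (best of 7, 13, 2); Player II gets 8.
- X → Player I plays M (best of 11, 12, 8); Player II gets 5.
- Y → Player I plays B (best of 9, 8, 11); Player II gets 7.
- Z → Player I plays B (best of 3, 3, 10); Player II gets 15.
Player II's induced payoffs are 8, 5, 7, 15, so Player II commits to Z. Subgame-perfect outcome: (B, Z) with payoffs (10, 15).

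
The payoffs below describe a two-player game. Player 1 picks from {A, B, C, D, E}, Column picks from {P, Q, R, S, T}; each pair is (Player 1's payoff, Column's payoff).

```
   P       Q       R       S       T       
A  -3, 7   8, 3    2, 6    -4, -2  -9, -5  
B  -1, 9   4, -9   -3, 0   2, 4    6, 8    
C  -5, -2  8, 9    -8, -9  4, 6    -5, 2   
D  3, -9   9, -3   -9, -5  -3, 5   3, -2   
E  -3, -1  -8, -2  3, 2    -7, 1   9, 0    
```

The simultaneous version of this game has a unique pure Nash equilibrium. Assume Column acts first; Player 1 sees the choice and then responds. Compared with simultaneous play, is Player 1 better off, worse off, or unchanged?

better off

Backward induction with Column moving first.
- P: Player 1 compares -3, -1, -5, 3, -3 and picks D; Column would get -9.
- Q: Player 1 compares 8, 4, 8, 9, -8 and picks D; Column would get -3.
- R: Player 1 compares 2, -3, -8, -9, 3 and picks E; Column would get 2.
- S: Player 1 compares -4, 2, 4, -3, -7 and picks C; Column would get 6.
- T: Player 1 compares -9, 6, -5, 3, 9 and picks E; Column would get 0.
Maximizing over -9, -3, 2, 6, 0, Column chooses S. Subgame-perfect outcome: (C, S) with payoffs (4, 6).
For the simultaneous game, intersect best replies.
Player 1's best replies: P→D; Q→D; R→E; S→C; T→E.
Column's best replies: A→P; B→P; C→Q; D→S; E→R.
Only (E, R) has each player best-responding; Nash payoffs (3, 2).
Player 1 earns 4 sequentially versus 3 at the Nash outcome: better off.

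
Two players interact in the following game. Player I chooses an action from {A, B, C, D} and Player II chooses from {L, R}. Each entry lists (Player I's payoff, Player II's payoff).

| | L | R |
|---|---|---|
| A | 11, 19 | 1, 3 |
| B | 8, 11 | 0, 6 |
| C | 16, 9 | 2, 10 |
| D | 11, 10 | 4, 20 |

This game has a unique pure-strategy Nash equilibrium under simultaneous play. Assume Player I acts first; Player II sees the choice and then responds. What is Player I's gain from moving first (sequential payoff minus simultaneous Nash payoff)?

7

Player II best-responds to each possible Player I move:
- A → Player II plays L (best of 19, 3); Player I gets 11.
- B → Player II plays L (best of 11, 6); Player I gets 8.
- C → Player II plays R (best of 9, 10); Player I gets 2.
- D → Player II plays R (best of 10, 20); Player I gets 4.
Among 11, 8, 2, 4, the best is 11 at A. Subgame-perfect outcome: (A, L) with payoffs (11, 19).
For the simultaneous game, intersect best replies.
Player I's best replies: L→C; R→D.
Player II's best replies: A→L; B→L; C→R; D→R.
Only (D, R) has each player best-responding; Nash payoffs (4, 20).
Player I's commitment gain: 11 − 4 = 7.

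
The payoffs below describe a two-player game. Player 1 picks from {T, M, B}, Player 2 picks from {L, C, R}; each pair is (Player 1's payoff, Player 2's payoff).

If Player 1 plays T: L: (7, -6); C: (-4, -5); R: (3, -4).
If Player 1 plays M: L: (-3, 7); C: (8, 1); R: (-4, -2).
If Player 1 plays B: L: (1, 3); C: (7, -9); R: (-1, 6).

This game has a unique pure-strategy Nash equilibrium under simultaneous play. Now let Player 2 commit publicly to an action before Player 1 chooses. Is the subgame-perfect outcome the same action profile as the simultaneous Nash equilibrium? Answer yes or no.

no

Work backward from Player 1's decision.
- L: BR = T, leader payoff -6.
- C: BR = M, leader payoff 1.
- R: BR = T, leader payoff -4.
Maximizing over -6, 1, -4, Player 2 chooses C. Subgame-perfect outcome: (M, C) with payoffs (8, 1).
For the simultaneous game, intersect best replies.
Player 1's best replies: L→T; C→M; R→T.
Player 2's best replies: T→R; M→L; B→R.
The unique mutual best reply is (T, R), giving (3, -4).
Sequential outcome (M, C) differs from the Nash profile (T, R).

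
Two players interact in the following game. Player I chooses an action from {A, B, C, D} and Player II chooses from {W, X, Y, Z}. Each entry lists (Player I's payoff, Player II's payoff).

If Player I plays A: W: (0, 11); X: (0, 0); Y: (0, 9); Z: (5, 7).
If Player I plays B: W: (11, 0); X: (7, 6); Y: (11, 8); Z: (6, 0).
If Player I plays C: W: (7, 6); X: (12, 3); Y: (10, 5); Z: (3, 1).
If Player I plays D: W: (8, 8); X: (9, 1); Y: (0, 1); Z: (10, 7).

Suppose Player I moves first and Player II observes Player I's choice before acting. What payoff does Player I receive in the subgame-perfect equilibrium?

11

Backward induction with Player I moving first.
- A → Player II plays W (best of 11, 0, 9, 7); Player I gets 0.
- B → Player II plays Y (best of 0, 6, 8, 0); Player I gets 11.
- C → Player II plays W (best of 6, 3, 5, 1); Player I gets 7.
- D → Player II plays W (best of 8, 1, 1, 7); Player I gets 8.
Maximizing over 0, 11, 7, 8, Player I chooses B. Subgame-perfect outcome: (B, Y) with payoffs (11, 8).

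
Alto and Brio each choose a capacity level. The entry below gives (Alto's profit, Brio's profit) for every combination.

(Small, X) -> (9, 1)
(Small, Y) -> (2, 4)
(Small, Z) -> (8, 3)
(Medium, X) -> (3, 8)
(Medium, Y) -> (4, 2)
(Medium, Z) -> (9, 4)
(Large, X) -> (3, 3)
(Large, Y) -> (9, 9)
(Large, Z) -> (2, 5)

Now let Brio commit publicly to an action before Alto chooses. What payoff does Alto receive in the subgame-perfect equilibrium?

9

Solve by backward induction (Brio leads).
- X: Alto compares 9, 3, 3 and picks Small; Brio would get 1.
- Y: Alto compares 2, 4, 9 and picks Large; Brio would get 9.
- Z: Alto compares 8, 9, 2 and picks Medium; Brio would get 4.
Maximizing over 1, 9, 4, Brio chooses Y. Subgame-perfect outcome: (Large, Y) with payoffs (9, 9).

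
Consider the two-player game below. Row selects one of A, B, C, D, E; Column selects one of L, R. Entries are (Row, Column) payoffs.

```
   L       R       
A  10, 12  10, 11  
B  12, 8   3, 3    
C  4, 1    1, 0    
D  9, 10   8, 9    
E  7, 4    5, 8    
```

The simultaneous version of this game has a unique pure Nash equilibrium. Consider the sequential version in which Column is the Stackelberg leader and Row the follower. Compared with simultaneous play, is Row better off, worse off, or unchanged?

Row best-responds to each possible Column move:
- L: Row compares 10, 12, 4, 9, 7 and picks B; Column would get 8.
- R: Row compares 10, 3, 1, 8, 5 and picks A; Column would get 11.
Maximizing over 8, 11, Column chooses R. Subgame-perfect outcome: (A, R) with payoffs (10, 11).
Now find the simultaneous Nash equilibrium.
Row's best replies: L→B; R→A.
Column's best replies: A→L; B→L; C→L; D→L; E→R.
Only (B, L) has each player best-responding; Nash payoffs (12, 8).
Row earns 10 sequentially versus 12 at the Nash outcome: worse off.

worse off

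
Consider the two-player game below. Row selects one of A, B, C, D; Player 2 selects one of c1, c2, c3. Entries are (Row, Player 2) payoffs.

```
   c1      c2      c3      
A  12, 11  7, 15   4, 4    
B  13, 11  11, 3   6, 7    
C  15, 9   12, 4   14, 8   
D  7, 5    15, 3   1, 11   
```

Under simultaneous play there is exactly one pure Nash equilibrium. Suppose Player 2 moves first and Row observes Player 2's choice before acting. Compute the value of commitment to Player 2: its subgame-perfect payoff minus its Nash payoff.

Work backward from Row's decision.
- c1: Row compares 12, 13, 15, 7 and picks C; Player 2 would get 9.
- c2: Row compares 7, 11, 12, 15 and picks D; Player 2 would get 3.
- c3: Row compares 4, 6, 14, 1 and picks C; Player 2 would get 8.
Among 9, 3, 8, the best is 9 at c1. Subgame-perfect outcome: (C, c1) with payoffs (15, 9).
For the simultaneous game, intersect best replies.
Row's best replies: c1→C; c2→D; c3→C.
Player 2's best replies: A→c2; B→c1; C→c1; D→c3.
Only (C, c1) has each player best-responding; Nash payoffs (15, 9).
Player 2's commitment gain: 9 − 9 = 0.

0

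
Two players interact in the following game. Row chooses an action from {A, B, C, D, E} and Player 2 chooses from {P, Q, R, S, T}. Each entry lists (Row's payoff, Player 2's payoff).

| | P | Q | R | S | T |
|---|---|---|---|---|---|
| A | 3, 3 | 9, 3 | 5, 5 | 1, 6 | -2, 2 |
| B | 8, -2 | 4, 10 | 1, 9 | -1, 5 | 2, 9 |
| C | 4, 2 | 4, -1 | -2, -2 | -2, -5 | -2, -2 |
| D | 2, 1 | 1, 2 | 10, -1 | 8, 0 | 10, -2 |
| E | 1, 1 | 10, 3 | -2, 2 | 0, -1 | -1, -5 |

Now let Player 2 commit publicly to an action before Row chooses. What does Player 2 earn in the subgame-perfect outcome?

Row best-responds to each possible Player 2 move:
- P → Row plays B (best of 3, 8, 4, 2, 1); Player 2 gets -2.
- Q → Row plays E (best of 9, 4, 4, 1, 10); Player 2 gets 3.
- R → Row plays D (best of 5, 1, -2, 10, -2); Player 2 gets -1.
- S → Row plays D (best of 1, -1, -2, 8, 0); Player 2 gets 0.
- T → Row plays D (best of -2, 2, -2, 10, -1); Player 2 gets -2.
Among -2, 3, -1, 0, -2, the best is 3 at Q. Subgame-perfect outcome: (E, Q) with payoffs (10, 3).

3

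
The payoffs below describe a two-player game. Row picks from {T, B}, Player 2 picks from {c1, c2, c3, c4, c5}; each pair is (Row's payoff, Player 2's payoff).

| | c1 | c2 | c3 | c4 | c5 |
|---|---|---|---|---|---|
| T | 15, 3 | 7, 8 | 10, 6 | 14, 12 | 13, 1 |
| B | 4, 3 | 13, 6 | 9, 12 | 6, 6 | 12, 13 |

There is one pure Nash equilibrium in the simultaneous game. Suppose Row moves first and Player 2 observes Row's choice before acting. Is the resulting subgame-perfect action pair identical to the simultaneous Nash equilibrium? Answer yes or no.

Backward induction with Row moving first.
- T → Player 2 plays c4 (best of 3, 8, 6, 12, 1); Row gets 14.
- B → Player 2 plays c5 (best of 3, 6, 12, 6, 13); Row gets 12.
Among 14, 12, the best is 14 at T. Subgame-perfect outcome: (T, c4) with payoffs (14, 12).
Now find the simultaneous Nash equilibrium.
Row's best replies: c1→T; c2→B; c3→T; c4→T; c5→T.
Player 2's best replies: T→c4; B→c5.
Only (T, c4) has each player best-responding; Nash payoffs (14, 12).
Sequential outcome (T, c4) coincides with the Nash profile (T, c4).

yes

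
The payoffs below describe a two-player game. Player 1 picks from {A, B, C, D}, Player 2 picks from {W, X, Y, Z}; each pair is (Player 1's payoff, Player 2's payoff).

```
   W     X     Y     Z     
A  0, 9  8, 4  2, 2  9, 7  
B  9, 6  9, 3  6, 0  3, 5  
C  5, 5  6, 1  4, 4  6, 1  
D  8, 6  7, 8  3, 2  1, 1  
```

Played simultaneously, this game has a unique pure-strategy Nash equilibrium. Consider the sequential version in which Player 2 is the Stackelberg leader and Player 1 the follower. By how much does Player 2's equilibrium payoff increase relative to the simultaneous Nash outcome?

1

Backward induction with Player 2 moving first.
- W: BR = B, leader payoff 6.
- X: BR = B, leader payoff 3.
- Y: BR = B, leader payoff 0.
- Z: BR = A, leader payoff 7.
Among 6, 3, 0, 7, the best is 7 at Z. Subgame-perfect outcome: (A, Z) with payoffs (9, 7).
For the simultaneous game, intersect best replies.
Player 1's best replies: W→B; X→B; Y→B; Z→A.
Player 2's best replies: A→W; B→W; C→W; D→X.
The unique mutual best reply is (B, W), giving (9, 6).
Player 2's commitment gain: 7 − 6 = 1.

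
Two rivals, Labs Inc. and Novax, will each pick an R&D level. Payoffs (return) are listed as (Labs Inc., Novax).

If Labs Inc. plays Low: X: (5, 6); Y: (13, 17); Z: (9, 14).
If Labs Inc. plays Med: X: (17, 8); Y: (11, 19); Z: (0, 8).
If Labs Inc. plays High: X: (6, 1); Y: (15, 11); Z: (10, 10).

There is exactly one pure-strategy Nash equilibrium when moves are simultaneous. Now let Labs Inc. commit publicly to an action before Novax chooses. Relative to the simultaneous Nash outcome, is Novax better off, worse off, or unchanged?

unchanged

Novax best-responds to each possible Labs Inc. move:
- Low: Novax compares 6, 17, 14 and picks Y; Labs Inc. would get 13.
- Med: Novax compares 8, 19, 8 and picks Y; Labs Inc. would get 11.
- High: Novax compares 1, 11, 10 and picks Y; Labs Inc. would get 15.
Labs Inc.'s induced payoffs are 13, 11, 15, so Labs Inc. commits to High. Subgame-perfect outcome: (High, Y) with payoffs (15, 11).
Now find the simultaneous Nash equilibrium.
Labs Inc.'s best replies: X→Med; Y→High; Z→High.
Novax's best replies: Low→Y; Med→Y; High→Y.
The unique mutual best reply is (High, Y), giving (15, 11).
Novax earns 11 sequentially versus 11 at the Nash outcome: unchanged.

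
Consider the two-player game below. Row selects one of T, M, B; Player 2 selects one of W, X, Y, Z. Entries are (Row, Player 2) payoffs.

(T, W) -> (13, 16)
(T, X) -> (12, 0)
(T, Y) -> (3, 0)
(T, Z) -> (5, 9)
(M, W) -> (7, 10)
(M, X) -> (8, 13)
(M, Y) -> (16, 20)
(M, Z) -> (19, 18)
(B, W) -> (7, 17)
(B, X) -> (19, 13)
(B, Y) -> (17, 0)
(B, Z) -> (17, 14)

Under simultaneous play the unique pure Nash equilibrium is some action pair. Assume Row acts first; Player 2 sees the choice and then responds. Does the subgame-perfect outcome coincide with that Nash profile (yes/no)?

Work backward from Player 2's decision.
- T: BR = W, leader payoff 13.
- M: BR = Y, leader payoff 16.
- B: BR = W, leader payoff 7.
Maximizing over 13, 16, 7, Row chooses M. Subgame-perfect outcome: (M, Y) with payoffs (16, 20).
Under simultaneous play:
Row's best replies: W→T; X→B; Y→B; Z→M.
Player 2's best replies: T→W; M→Y; B→W.
The unique mutual best reply is (T, W), giving (13, 16).
Sequential outcome (M, Y) differs from the Nash profile (T, W).

no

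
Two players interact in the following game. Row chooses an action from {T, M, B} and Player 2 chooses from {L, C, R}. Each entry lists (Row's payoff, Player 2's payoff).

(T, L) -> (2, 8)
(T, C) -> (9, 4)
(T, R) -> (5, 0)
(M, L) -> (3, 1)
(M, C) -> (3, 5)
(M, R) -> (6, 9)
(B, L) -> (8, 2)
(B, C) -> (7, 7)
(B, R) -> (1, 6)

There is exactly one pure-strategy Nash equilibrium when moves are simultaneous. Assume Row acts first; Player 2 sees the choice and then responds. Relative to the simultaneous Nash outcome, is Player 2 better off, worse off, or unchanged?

Player 2 best-responds to each possible Row move:
- T: Player 2 compares 8, 4, 0 and picks L; Row would get 2.
- M: Player 2 compares 1, 5, 9 and picks R; Row would get 6.
- B: Player 2 compares 2, 7, 6 and picks C; Row would get 7.
Maximizing over 2, 6, 7, Row chooses B. Subgame-perfect outcome: (B, C) with payoffs (7, 7).
Now find the simultaneous Nash equilibrium.
Row's best replies: L→B; C→T; R→M.
Player 2's best replies: T→L; M→R; B→C.
Only (M, R) has each player best-responding; Nash payoffs (6, 9).
Player 2 earns 7 sequentially versus 9 at the Nash outcome: worse off.

worse off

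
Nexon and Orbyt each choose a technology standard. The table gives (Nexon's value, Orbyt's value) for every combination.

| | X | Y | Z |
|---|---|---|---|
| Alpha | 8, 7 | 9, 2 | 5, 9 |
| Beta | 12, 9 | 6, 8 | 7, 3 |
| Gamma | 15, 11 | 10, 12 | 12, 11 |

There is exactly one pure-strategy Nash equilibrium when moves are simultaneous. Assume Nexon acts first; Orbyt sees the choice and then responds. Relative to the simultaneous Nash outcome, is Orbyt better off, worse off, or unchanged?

worse off

Orbyt best-responds to each possible Nexon move:
- Alpha: Orbyt compares 7, 2, 9 and picks Z; Nexon would get 5.
- Beta: Orbyt compares 9, 8, 3 and picks X; Nexon would get 12.
- Gamma: Orbyt compares 11, 12, 11 and picks Y; Nexon would get 10.
Among 5, 12, 10, the best is 12 at Beta. Subgame-perfect outcome: (Beta, X) with payoffs (12, 9).
Under simultaneous play:
Nexon's best replies: X→Gamma; Y→Gamma; Z→Gamma.
Orbyt's best replies: Alpha→Z; Beta→X; Gamma→Y.
The unique mutual best reply is (Gamma, Y), giving (10, 12).
Orbyt earns 9 sequentially versus 12 at the Nash outcome: worse off.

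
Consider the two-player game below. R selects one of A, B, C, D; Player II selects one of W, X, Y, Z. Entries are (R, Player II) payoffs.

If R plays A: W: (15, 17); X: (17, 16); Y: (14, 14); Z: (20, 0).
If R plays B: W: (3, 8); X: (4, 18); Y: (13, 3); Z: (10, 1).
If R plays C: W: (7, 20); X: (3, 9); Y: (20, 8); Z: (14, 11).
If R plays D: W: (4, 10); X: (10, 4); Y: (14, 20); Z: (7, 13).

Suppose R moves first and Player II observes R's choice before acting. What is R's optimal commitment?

A

Work backward from Player II's decision.
- A: Player II compares 17, 16, 14, 0 and picks W; R would get 15.
- B: Player II compares 8, 18, 3, 1 and picks X; R would get 4.
- C: Player II compares 20, 9, 8, 11 and picks W; R would get 7.
- D: Player II compares 10, 4, 20, 13 and picks Y; R would get 14.
Maximizing over 15, 4, 7, 14, R chooses A. Subgame-perfect outcome: (A, W) with payoffs (15, 17).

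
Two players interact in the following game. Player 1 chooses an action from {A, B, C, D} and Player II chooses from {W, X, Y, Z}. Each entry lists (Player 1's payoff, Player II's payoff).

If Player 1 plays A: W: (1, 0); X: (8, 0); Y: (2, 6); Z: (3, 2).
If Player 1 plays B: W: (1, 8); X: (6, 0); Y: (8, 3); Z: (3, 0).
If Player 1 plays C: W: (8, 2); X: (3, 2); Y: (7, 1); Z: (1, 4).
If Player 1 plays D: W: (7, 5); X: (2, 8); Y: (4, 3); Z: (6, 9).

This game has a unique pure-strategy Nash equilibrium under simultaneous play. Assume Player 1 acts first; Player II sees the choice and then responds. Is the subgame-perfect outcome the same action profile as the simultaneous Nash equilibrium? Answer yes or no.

Solve by backward induction (Player 1 leads).
- A: BR = Y, leader payoff 2.
- B: BR = W, leader payoff 1.
- C: BR = Z, leader payoff 1.
- D: BR = Z, leader payoff 6.
Maximizing over 2, 1, 1, 6, Player 1 chooses D. Subgame-perfect outcome: (D, Z) with payoffs (6, 9).
Now find the simultaneous Nash equilibrium.
Player 1's best replies: W→C; X→A; Y→B; Z→D.
Player II's best replies: A→Y; B→W; C→Z; D→Z.
Only (D, Z) has each player best-responding; Nash payoffs (6, 9).
Sequential outcome (D, Z) coincides with the Nash profile (D, Z).

yes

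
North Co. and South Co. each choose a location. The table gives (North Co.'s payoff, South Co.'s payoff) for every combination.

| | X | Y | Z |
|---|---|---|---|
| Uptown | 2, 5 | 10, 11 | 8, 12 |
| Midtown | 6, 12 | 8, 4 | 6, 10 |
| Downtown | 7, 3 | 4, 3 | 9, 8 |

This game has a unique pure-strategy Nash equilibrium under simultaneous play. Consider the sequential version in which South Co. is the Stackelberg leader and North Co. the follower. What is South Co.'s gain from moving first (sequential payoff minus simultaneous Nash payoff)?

Solve by backward induction (South Co. leads).
- X: BR = Downtown, leader payoff 3.
- Y: BR = Uptown, leader payoff 11.
- Z: BR = Downtown, leader payoff 8.
South Co.'s induced payoffs are 3, 11, 8, so South Co. commits to Y. Subgame-perfect outcome: (Uptown, Y) with payoffs (10, 11).
For the simultaneous game, intersect best replies.
North Co.'s best replies: X→Downtown; Y→Uptown; Z→Downtown.
South Co.'s best replies: Uptown→Z; Midtown→X; Downtown→Z.
Only (Downtown, Z) has each player best-responding; Nash payoffs (9, 8).
South Co.'s commitment gain: 11 − 8 = 3.

3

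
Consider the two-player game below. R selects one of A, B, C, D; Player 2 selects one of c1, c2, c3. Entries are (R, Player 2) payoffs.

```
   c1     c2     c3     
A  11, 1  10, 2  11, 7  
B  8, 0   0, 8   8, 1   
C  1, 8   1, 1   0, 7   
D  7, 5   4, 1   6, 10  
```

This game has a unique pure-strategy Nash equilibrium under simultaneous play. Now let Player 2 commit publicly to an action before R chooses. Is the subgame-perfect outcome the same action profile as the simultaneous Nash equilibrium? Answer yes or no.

Backward induction with Player 2 moving first.
- c1 → R plays A (best of 11, 8, 1, 7); Player 2 gets 1.
- c2 → R plays A (best of 10, 0, 1, 4); Player 2 gets 2.
- c3 → R plays A (best of 11, 8, 0, 6); Player 2 gets 7.
Among 1, 2, 7, the best is 7 at c3. Subgame-perfect outcome: (A, c3) with payoffs (11, 7).
Now find the simultaneous Nash equilibrium.
R's best replies: c1→A; c2→A; c3→A.
Player 2's best replies: A→c3; B→c2; C→c1; D→c3.
Only (A, c3) has each player best-responding; Nash payoffs (11, 7).
Sequential outcome (A, c3) coincides with the Nash profile (A, c3).

yes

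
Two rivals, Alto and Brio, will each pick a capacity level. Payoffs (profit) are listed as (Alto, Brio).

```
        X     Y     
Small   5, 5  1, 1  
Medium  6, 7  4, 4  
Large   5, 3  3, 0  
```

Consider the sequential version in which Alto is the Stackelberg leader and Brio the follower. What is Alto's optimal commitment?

Work backward from Brio's decision.
- Small: BR = X, leader payoff 5.
- Medium: BR = X, leader payoff 6.
- Large: BR = X, leader payoff 5.
Among 5, 6, 5, the best is 6 at Medium. Subgame-perfect outcome: (Medium, X) with payoffs (6, 7).

Medium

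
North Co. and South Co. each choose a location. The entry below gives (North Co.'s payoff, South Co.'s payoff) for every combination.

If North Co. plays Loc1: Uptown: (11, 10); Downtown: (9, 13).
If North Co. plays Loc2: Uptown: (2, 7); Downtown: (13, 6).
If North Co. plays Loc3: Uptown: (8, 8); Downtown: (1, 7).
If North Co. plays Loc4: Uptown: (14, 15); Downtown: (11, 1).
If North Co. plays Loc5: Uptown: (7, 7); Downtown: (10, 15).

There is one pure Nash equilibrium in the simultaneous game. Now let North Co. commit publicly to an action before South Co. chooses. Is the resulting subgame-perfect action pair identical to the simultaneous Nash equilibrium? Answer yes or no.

yes

Solve by backward induction (North Co. leads).
- Loc1: South Co. compares 10, 13 and picks Downtown; North Co. would get 9.
- Loc2: South Co. compares 7, 6 and picks Uptown; North Co. would get 2.
- Loc3: South Co. compares 8, 7 and picks Uptown; North Co. would get 8.
- Loc4: South Co. compares 15, 1 and picks Uptown; North Co. would get 14.
- Loc5: South Co. compares 7, 15 and picks Downtown; North Co. would get 10.
Among 9, 2, 8, 14, 10, the best is 14 at Loc4. Subgame-perfect outcome: (Loc4, Uptown) with payoffs (14, 15).
Under simultaneous play:
North Co.'s best replies: Uptown→Loc4; Downtown→Loc2.
South Co.'s best replies: Loc1→Downtown; Loc2→Uptown; Loc3→Uptown; Loc4→Uptown; Loc5→Downtown.
Only (Loc4, Uptown) has each player best-responding; Nash payoffs (14, 15).
Sequential outcome (Loc4, Uptown) coincides with the Nash profile (Loc4, Uptown).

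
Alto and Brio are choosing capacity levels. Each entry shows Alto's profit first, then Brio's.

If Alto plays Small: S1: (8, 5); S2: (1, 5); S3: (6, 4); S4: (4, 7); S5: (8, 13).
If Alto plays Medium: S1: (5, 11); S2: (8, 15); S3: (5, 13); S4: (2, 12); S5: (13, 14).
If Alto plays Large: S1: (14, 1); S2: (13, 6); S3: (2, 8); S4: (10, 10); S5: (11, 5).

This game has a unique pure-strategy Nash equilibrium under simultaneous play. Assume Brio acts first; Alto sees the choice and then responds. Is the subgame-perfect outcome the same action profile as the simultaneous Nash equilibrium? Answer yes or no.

no

Backward induction with Brio moving first.
- S1: BR = Large, leader payoff 1.
- S2: BR = Large, leader payoff 6.
- S3: BR = Small, leader payoff 4.
- S4: BR = Large, leader payoff 10.
- S5: BR = Medium, leader payoff 14.
Among 1, 6, 4, 10, 14, the best is 14 at S5. Subgame-perfect outcome: (Medium, S5) with payoffs (13, 14).
For the simultaneous game, intersect best replies.
Alto's best replies: S1→Large; S2→Large; S3→Small; S4→Large; S5→Medium.
Brio's best replies: Small→S5; Medium→S2; Large→S4.
The unique mutual best reply is (Large, S4), giving (10, 10).
Sequential outcome (Medium, S5) differs from the Nash profile (Large, S4).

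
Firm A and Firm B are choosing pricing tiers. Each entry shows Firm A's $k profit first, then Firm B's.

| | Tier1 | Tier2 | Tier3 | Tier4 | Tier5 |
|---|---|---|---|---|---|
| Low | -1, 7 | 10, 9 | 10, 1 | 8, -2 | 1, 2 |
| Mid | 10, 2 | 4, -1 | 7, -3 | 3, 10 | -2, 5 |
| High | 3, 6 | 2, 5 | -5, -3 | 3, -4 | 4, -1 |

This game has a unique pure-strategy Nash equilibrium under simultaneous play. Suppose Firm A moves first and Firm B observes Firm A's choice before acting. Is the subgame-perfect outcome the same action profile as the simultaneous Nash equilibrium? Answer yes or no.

yes

Backward induction with Firm A moving first.
- Low: BR = Tier2, leader payoff 10.
- Mid: BR = Tier4, leader payoff 3.
- High: BR = Tier1, leader payoff 3.
Maximizing over 10, 3, 3, Firm A chooses Low. Subgame-perfect outcome: (Low, Tier2) with payoffs (10, 9).
Now find the simultaneous Nash equilibrium.
Firm A's best replies: Tier1→Mid; Tier2→Low; Tier3→Low; Tier4→Low; Tier5→High.
Firm B's best replies: Low→Tier2; Mid→Tier4; High→Tier1.
Only (Low, Tier2) has each player best-responding; Nash payoffs (10, 9).
Sequential outcome (Low, Tier2) coincides with the Nash profile (Low, Tier2).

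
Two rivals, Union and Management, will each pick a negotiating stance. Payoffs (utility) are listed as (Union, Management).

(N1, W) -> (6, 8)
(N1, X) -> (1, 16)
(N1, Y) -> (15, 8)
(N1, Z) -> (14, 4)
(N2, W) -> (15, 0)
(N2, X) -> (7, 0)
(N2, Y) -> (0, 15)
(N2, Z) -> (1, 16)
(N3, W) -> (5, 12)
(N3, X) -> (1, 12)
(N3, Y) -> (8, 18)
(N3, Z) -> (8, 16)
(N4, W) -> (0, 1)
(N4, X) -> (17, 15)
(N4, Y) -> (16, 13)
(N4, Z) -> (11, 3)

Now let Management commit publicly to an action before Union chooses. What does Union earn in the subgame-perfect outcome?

17

Solve by backward induction (Management leads).
- W → Union plays N2 (best of 6, 15, 5, 0); Management gets 0.
- X → Union plays N4 (best of 1, 7, 1, 17); Management gets 15.
- Y → Union plays N4 (best of 15, 0, 8, 16); Management gets 13.
- Z → Union plays N1 (best of 14, 1, 8, 11); Management gets 4.
Among 0, 15, 13, 4, the best is 15 at X. Subgame-perfect outcome: (N4, X) with payoffs (17, 15).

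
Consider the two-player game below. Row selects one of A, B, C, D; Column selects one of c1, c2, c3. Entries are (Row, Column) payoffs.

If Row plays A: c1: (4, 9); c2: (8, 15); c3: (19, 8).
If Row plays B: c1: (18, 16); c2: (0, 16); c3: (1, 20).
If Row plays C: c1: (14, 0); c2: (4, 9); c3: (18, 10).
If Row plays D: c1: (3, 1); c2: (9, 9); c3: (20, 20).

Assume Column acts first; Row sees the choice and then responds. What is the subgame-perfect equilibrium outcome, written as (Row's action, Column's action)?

Backward induction with Column moving first.
- c1: Row compares 4, 18, 14, 3 and picks B; Column would get 16.
- c2: Row compares 8, 0, 4, 9 and picks D; Column would get 9.
- c3: Row compares 19, 1, 18, 20 and picks D; Column would get 20.
Among 16, 9, 20, the best is 20 at c3. Subgame-perfect outcome: (D, c3) with payoffs (20, 20).

(D, c3)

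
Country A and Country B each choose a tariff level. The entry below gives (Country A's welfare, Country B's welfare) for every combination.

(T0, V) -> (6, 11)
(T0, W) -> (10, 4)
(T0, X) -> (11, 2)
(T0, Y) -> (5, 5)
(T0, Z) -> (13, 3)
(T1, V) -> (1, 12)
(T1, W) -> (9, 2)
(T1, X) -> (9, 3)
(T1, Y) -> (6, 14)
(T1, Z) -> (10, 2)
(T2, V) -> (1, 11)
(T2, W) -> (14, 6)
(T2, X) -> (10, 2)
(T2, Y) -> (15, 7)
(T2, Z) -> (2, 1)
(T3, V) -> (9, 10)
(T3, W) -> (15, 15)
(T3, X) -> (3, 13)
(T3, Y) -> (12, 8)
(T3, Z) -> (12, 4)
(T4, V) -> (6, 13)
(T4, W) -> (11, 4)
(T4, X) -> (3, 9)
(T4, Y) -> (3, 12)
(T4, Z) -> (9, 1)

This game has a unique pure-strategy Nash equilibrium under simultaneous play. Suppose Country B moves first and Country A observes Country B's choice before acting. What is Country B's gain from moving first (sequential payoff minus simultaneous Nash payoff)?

0

Backward induction with Country B moving first.
- V: BR = T3, leader payoff 10.
- W: BR = T3, leader payoff 15.
- X: BR = T0, leader payoff 2.
- Y: BR = T2, leader payoff 7.
- Z: BR = T0, leader payoff 3.
Country B's induced payoffs are 10, 15, 2, 7, 3, so Country B commits to W. Subgame-perfect outcome: (T3, W) with payoffs (15, 15).
Now find the simultaneous Nash equilibrium.
Country A's best replies: V→T3; W→T3; X→T0; Y→T2; Z→T0.
Country B's best replies: T0→V; T1→Y; T2→V; T3→W; T4→V.
The unique mutual best reply is (T3, W), giving (15, 15).
Country B's commitment gain: 15 − 15 = 0.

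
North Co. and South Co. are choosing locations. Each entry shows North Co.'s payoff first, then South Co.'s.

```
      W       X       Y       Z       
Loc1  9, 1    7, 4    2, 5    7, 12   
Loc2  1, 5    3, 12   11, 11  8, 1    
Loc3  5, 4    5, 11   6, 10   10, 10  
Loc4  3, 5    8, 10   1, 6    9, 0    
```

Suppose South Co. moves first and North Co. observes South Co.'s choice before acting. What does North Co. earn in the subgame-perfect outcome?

11

Backward induction with South Co. moving first.
- W → North Co. plays Loc1 (best of 9, 1, 5, 3); South Co. gets 1.
- X → North Co. plays Loc4 (best of 7, 3, 5, 8); South Co. gets 10.
- Y → North Co. plays Loc2 (best of 2, 11, 6, 1); South Co. gets 11.
- Z → North Co. plays Loc3 (best of 7, 8, 10, 9); South Co. gets 10.
South Co.'s induced payoffs are 1, 10, 11, 10, so South Co. commits to Y. Subgame-perfect outcome: (Loc2, Y) with payoffs (11, 11).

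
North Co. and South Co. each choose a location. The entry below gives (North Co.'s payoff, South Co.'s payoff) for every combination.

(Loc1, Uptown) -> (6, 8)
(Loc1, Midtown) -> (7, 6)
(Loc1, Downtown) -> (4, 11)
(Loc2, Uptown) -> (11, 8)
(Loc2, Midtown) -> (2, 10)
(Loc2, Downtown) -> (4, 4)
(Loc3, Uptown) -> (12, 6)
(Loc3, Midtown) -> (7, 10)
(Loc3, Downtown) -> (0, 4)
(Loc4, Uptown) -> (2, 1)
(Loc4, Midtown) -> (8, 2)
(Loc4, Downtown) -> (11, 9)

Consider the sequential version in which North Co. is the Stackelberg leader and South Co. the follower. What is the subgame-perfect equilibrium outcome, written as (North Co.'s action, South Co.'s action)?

Backward induction with North Co. moving first.
- Loc1: South Co. compares 8, 6, 11 and picks Downtown; North Co. would get 4.
- Loc2: South Co. compares 8, 10, 4 and picks Midtown; North Co. would get 2.
- Loc3: South Co. compares 6, 10, 4 and picks Midtown; North Co. would get 7.
- Loc4: South Co. compares 1, 2, 9 and picks Downtown; North Co. would get 11.
North Co.'s induced payoffs are 4, 2, 7, 11, so North Co. commits to Loc4. Subgame-perfect outcome: (Loc4, Downtown) with payoffs (11, 9).

(Loc4, Downtown)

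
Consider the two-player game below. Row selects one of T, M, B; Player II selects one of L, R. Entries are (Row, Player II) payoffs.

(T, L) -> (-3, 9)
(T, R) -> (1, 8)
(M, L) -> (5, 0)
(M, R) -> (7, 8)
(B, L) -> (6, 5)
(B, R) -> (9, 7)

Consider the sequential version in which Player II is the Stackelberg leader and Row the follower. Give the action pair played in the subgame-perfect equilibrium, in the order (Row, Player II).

Work backward from Row's decision.
- L → Row plays B (best of -3, 5, 6); Player II gets 5.
- R → Row plays B (best of 1, 7, 9); Player II gets 7.
Player II's induced payoffs are 5, 7, so Player II commits to R. Subgame-perfect outcome: (B, R) with payoffs (9, 7).

(B, R)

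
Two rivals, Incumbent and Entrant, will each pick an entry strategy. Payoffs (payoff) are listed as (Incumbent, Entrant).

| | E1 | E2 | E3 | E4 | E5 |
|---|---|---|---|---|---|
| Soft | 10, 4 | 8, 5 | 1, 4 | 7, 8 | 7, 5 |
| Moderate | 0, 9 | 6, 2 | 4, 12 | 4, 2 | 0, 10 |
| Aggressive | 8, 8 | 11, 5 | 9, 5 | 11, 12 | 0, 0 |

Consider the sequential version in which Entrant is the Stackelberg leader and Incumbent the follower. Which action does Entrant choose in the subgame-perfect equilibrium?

Solve by backward induction (Entrant leads).
- E1: Incumbent compares 10, 0, 8 and picks Soft; Entrant would get 4.
- E2: Incumbent compares 8, 6, 11 and picks Aggressive; Entrant would get 5.
- E3: Incumbent compares 1, 4, 9 and picks Aggressive; Entrant would get 5.
- E4: Incumbent compares 7, 4, 11 and picks Aggressive; Entrant would get 12.
- E5: Incumbent compares 7, 0, 0 and picks Soft; Entrant would get 5.
Among 4, 5, 5, 12, 5, the best is 12 at E4. Subgame-perfect outcome: (Aggressive, E4) with payoffs (11, 12).

E4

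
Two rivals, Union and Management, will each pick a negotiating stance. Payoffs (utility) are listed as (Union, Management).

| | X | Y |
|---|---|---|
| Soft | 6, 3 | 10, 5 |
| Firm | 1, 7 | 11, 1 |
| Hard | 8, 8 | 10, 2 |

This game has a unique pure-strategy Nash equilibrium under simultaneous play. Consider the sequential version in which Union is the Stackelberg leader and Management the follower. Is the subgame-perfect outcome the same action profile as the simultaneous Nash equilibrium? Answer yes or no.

Backward induction with Union moving first.
- Soft → Management plays Y (best of 3, 5); Union gets 10.
- Firm → Management plays X (best of 7, 1); Union gets 1.
- Hard → Management plays X (best of 8, 2); Union gets 8.
Maximizing over 10, 1, 8, Union chooses Soft. Subgame-perfect outcome: (Soft, Y) with payoffs (10, 5).
Under simultaneous play:
Union's best replies: X→Hard; Y→Firm.
Management's best replies: Soft→Y; Firm→X; Hard→X.
Only (Hard, X) has each player best-responding; Nash payoffs (8, 8).
Sequential outcome (Soft, Y) differs from the Nash profile (Hard, X).

no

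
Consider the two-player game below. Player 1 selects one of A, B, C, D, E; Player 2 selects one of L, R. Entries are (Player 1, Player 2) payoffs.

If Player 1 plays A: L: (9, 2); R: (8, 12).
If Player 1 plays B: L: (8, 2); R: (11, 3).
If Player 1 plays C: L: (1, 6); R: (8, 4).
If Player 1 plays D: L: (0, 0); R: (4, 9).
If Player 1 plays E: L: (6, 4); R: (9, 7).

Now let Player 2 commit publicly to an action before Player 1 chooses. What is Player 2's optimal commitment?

R

Solve by backward induction (Player 2 leads).
- L → Player 1 plays A (best of 9, 8, 1, 0, 6); Player 2 gets 2.
- R → Player 1 plays B (best of 8, 11, 8, 4, 9); Player 2 gets 3.
Among 2, 3, the best is 3 at R. Subgame-perfect outcome: (B, R) with payoffs (11, 3).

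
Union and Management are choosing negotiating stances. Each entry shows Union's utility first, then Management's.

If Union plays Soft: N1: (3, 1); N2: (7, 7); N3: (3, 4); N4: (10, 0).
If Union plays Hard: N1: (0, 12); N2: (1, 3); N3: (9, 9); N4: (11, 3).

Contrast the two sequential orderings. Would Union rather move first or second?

If Union leads: Management's best replies are Soft→N2, Hard→N1; Union's induced payoffs 7, 0; outcome (Soft, N2), payoffs (7, 7).
If Management leads: Union's best replies are N1→Soft, N2→Soft, N3→Hard, N4→Hard; Management's induced payoffs 1, 7, 9, 3; outcome (Hard, N3), payoffs (9, 9).
Union gets 7 moving first and 9 moving second, so Union prefers to move second.

second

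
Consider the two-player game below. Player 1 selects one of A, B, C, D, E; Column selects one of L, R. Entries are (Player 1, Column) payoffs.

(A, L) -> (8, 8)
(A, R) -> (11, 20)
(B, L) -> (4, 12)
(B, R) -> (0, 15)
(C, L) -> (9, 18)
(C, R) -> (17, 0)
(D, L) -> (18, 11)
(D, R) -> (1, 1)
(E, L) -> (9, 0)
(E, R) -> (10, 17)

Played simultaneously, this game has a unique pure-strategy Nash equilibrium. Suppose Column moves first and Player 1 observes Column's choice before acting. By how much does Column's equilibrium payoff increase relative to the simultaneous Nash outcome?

Solve by backward induction (Column leads).
- L: Player 1 compares 8, 4, 9, 18, 9 and picks D; Column would get 11.
- R: Player 1 compares 11, 0, 17, 1, 10 and picks C; Column would get 0.
Column's induced payoffs are 11, 0, so Column commits to L. Subgame-perfect outcome: (D, L) with payoffs (18, 11).
Under simultaneous play:
Player 1's best replies: L→D; R→C.
Column's best replies: A→R; B→R; C→L; D→L; E→R.
The unique mutual best reply is (D, L), giving (18, 11).
Column's commitment gain: 11 − 11 = 0.

0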